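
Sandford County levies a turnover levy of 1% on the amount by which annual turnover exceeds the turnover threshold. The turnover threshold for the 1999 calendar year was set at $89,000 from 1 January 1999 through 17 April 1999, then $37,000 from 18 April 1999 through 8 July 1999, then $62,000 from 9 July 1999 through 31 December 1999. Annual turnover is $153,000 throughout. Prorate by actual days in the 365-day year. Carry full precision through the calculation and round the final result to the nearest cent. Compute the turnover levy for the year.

$887.01

1 January – 17 April 1999: 107 days, exemption $89,000 → ($153,000 − $89,000) × 1% × 107/365 = $187.6164
18 April – 8 July 1999: 82 days, exemption $37,000 → ($153,000 − $37,000) × 1% × 82/365 = $260.6027
9 July – 31 December 1999: 176 days, exemption $62,000 → ($153,000 − $62,000) × 1% × 176/365 = $438.7945
Total = $887.0137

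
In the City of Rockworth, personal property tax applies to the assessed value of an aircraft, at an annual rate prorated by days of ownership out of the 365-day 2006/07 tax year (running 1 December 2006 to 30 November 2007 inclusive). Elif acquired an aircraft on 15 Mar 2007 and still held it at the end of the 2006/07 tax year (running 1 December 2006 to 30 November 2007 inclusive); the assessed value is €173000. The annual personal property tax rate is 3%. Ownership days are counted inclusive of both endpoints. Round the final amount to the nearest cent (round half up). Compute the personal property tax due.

Days held (15 Mar – 30 Nov 2007): 261 out of 365
Tax = €173000 × 3% × 261/365 = €3711.2055

€3711.21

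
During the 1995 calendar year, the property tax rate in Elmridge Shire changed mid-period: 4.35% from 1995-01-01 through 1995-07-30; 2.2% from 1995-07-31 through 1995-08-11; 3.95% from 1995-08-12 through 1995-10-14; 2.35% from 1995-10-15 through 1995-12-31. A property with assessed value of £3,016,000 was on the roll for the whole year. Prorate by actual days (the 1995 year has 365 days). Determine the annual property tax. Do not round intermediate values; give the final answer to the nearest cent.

£114,058.51

1995-01-01 to 1995-07-30: 211 days at 4.35% → £3,016,000 × 4.35% × 211/365 = £75,842.0712
1995-07-31 to 1995-08-11: 12 days at 2.2% → £3,016,000 × 2.2% × 12/365 = £2,181.4356
1995-08-12 to 1995-10-14: 64 days at 3.95% → £3,016,000 × 3.95% × 64/365 = £20,888.8986
1995-10-15 to 1995-12-31: 78 days at 2.35% → £3,016,000 × 2.35% × 78/365 = £15,146.1041
Total = £114,058.5096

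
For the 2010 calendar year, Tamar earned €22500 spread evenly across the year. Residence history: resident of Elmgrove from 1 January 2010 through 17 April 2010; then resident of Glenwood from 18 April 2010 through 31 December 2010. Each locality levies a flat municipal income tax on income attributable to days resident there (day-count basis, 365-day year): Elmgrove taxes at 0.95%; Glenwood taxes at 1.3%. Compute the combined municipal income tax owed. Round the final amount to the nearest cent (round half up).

Elmgrove, 1 January – 17 April 2010: 107 days → €22500 × 0.95% × 107/365 = €62.6610
Glenwood, 18 April – 31 December 2010: 258 days → €22500 × 1.3% × 258/365 = €206.7534
Total = €269.4144

€269.41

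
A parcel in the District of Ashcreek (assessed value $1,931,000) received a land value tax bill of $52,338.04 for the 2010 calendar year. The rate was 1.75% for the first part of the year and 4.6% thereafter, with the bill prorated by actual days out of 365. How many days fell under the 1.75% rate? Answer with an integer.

Let d = days at the first rate; then 365 − d days at the second rate.
$1,931,000 × [1.75%·d + 4.6%·(365−d)] / 365 = $52,338.04
Solving gives d = 242, so the new rate took effect on 31 August 2010.

242 days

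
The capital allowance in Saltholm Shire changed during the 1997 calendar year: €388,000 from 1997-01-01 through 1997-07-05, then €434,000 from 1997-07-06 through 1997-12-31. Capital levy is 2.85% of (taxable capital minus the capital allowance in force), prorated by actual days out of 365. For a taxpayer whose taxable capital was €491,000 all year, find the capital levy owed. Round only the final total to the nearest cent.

€2,292.57

1997-01-01 to 1997-07-05: 186 days, exemption €388,000 → (€491,000 − €388,000) × 2.85% × 186/365 = €1,495.8986
1997-07-06 to 1997-12-31: 179 days, exemption €434,000 → (€491,000 − €434,000) × 2.85% × 179/365 = €796.6726
Total = €2,292.5712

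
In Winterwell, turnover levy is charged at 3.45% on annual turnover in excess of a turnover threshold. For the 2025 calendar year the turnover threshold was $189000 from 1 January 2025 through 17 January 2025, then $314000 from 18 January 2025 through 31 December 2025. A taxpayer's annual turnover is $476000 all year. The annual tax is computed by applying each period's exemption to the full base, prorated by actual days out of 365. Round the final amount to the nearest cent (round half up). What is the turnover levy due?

1 January – 17 January 2025: 17 days, exemption $189000 → ($476000 − $189000) × 3.45% × 17/365 = $461.1658
18 January – 31 December 2025: 348 days, exemption $314000 → ($476000 − $314000) × 3.45% × 348/365 = $5328.6904
Total = $5789.8562

$5789.86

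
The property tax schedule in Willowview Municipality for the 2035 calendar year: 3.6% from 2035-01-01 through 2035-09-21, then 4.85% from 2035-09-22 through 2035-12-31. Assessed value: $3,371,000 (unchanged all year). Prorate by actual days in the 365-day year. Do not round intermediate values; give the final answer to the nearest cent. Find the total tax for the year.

2035-01-01 to 2035-09-21: 264 days at 3.6% → $3,371,000 × 3.6% × 264/365 = $87,775.2986
2035-09-22 to 2035-12-31: 101 days at 4.85% → $3,371,000 × 4.85% × 101/365 = $45,240.6671
Total = $133,015.9658

$133,015.97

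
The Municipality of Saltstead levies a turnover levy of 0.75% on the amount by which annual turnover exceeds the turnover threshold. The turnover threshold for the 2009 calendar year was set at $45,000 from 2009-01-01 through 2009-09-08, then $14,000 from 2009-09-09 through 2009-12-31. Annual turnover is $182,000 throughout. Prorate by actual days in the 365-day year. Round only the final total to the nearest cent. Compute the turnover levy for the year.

2009-01-01 to 2009-09-08: 251 days, exemption $45,000 → ($182,000 − $45,000) × 0.75% × 251/365 = $706.5822
2009-09-09 to 2009-12-31: 114 days, exemption $14,000 → ($182,000 − $14,000) × 0.75% × 114/365 = $393.5342
Total = $1,100.1164

$1,100.12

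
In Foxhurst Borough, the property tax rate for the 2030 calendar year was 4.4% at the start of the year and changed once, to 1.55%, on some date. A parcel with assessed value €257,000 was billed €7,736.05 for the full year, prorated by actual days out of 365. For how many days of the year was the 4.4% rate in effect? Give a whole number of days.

Let d = days at the first rate; then 365 − d days at the second rate.
€257,000 × [4.4%·d + 1.55%·(365−d)] / 365 = €7,736.05
Solving gives d = 187, so the new rate took effect on 7 July 2030.

187 days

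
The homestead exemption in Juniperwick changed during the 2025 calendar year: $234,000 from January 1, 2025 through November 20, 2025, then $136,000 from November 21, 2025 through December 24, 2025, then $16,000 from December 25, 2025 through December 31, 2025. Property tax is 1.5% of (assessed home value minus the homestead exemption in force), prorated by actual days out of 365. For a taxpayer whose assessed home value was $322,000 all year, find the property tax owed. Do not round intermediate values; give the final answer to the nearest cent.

January 1 – November 20, 2025: 324 days, exemption $234,000 → ($322,000 − $234,000) × 1.5% × 324/365 = $1,171.7260
November 21 – December 24, 2025: 34 days, exemption $136,000 → ($322,000 − $136,000) × 1.5% × 34/365 = $259.8904
December 25 – December 31, 2025: 7 days, exemption $16,000 → ($322,000 − $16,000) × 1.5% × 7/365 = $88.0274
Total = $1,519.6438

$1,519.64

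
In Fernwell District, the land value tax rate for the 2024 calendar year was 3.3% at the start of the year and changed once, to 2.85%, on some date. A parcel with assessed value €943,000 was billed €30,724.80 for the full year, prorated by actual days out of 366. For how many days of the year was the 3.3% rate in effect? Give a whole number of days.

332 days

Let d = days at the first rate; then 366 − d days at the second rate.
€943,000 × [3.3%·d + 2.85%·(366−d)] / 366 = €30,724.80
Solving gives d = 332, so the new rate took effect on 28 November 2024.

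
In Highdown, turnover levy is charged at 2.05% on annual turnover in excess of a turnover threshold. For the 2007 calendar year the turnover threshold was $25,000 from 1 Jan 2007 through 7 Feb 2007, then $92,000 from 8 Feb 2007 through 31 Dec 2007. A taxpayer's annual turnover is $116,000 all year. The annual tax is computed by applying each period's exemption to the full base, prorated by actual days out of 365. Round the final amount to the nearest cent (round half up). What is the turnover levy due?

1 Jan – 7 Feb 2007: 38 days, exemption $25,000 → ($116,000 − $25,000) × 2.05% × 38/365 = $194.2164
8 Feb – 31 Dec 2007: 327 days, exemption $92,000 → ($116,000 − $92,000) × 2.05% × 327/365 = $440.7781
Total = $634.9945

$634.99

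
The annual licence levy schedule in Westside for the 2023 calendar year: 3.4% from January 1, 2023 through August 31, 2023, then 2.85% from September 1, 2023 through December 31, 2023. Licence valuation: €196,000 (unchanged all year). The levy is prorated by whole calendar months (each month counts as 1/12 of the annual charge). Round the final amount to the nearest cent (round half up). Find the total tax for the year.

January 1 – August 31, 2023: 8 months at 3.4% → €196,000 × 3.4% × 8/12 = €4,442.6667
September 1 – December 31, 2023: 4 months at 2.85% → €196,000 × 2.85% × 4/12 = €1,862.0000
Total = €6,304.6667

€6,304.67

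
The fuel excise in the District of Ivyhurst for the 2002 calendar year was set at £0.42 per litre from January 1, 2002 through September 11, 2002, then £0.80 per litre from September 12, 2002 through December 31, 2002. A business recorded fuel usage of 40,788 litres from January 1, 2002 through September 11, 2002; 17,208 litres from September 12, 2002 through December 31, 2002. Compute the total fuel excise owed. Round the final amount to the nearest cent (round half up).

January 1 – September 11, 2002: 40,788 litres at £0.42/litre → £17130.96
September 12 – December 31, 2002: 17,208 litres at £0.80/litre → £13766.40

£30897.36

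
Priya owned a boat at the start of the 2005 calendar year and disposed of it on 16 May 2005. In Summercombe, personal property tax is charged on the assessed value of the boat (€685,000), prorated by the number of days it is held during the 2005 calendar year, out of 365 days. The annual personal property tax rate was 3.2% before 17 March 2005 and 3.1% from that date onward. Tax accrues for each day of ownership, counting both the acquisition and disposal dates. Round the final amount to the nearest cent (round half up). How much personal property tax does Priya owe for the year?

€8,052.97

1 January – 16 March 2005: 75 days at 3.2% → €685,000 × 3.2% × 75/365 = €4,504.1096
17 March – 16 May 2005: 61 days at 3.1% → €685,000 × 3.1% × 61/365 = €3,548.8630
Total = €8,052.9726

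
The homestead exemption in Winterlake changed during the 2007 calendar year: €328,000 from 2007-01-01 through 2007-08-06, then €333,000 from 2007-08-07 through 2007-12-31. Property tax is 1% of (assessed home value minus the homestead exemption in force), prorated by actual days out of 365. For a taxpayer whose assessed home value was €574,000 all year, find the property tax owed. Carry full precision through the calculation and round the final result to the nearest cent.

€2,439.86

2007-01-01 to 2007-08-06: 218 days, exemption €328,000 → (€574,000 − €328,000) × 1% × 218/365 = €1,469.2603
2007-08-07 to 2007-12-31: 147 days, exemption €333,000 → (€574,000 − €333,000) × 1% × 147/365 = €970.6027
Total = €2,439.8630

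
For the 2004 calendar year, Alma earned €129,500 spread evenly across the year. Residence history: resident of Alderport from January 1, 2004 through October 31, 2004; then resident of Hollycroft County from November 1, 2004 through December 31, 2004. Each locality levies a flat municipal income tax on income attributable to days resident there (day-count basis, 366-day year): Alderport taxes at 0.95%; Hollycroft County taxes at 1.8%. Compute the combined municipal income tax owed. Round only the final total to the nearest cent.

Alderport, January 1 – October 31, 2004: 305 days → €129,500 × 0.95% × 305/366 = €1,025.2083
Hollycroft County, November 1 – December 31, 2004: 61 days → €129,500 × 1.8% × 61/366 = €388.5000
Total = €1,413.7083

€1,413.71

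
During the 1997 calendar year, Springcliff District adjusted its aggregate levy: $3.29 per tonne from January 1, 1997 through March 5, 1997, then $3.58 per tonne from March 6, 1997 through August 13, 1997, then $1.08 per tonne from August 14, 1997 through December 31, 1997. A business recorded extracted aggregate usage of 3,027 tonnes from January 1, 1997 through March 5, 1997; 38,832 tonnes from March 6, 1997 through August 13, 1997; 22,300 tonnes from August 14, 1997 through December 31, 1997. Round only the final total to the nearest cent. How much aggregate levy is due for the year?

January 1 – March 5, 1997: 3,027 tonnes at $3.29/tonne → $9,958.83
March 6 – August 13, 1997: 38,832 tonnes at $3.58/tonne → $139,018.56
August 14 – December 31, 1997: 22,300 tonnes at $1.08/tonne → $24,084.00

$173,061.39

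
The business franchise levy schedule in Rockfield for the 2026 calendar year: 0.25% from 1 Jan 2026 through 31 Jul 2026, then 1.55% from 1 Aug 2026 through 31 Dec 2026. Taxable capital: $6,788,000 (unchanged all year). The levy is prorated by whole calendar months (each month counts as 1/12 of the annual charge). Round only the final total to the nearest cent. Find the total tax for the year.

$53,738.33

1 Jan – 31 Jul 2026: 7 months at 0.25% → $6,788,000 × 0.25% × 7/12 = $9,899.1667
1 Aug – 31 Dec 2026: 5 months at 1.55% → $6,788,000 × 1.55% × 5/12 = $43,839.1667
Total = $53,738.3333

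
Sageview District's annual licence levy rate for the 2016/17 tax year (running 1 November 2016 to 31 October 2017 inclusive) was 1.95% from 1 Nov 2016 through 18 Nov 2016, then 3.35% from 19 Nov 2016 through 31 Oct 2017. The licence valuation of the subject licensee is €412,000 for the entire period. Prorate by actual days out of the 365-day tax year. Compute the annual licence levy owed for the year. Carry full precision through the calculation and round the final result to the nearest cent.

1 Nov – 18 Nov 2016: 18 days at 1.95% → €412,000 × 1.95% × 18/365 = €396.1973
19 Nov 2016 – 31 Oct 2017: 347 days at 3.35% → €412,000 × 3.35% × 347/365 = €13,121.3534
Total = €13,517.5507

€13,517.55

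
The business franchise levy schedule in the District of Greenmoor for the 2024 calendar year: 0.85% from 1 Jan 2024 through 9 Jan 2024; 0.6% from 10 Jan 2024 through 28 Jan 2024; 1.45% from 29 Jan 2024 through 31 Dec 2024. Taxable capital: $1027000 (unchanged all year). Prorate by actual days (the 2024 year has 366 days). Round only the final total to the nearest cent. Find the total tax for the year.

1 Jan – 9 Jan 2024: 9 days at 0.85% → $1027000 × 0.85% × 9/366 = $214.6598
10 Jan – 28 Jan 2024: 19 days at 0.6% → $1027000 × 0.6% × 19/366 = $319.8852
29 Jan – 31 Dec 2024: 338 days at 1.45% → $1027000 × 1.45% × 338/366 = $13752.2596
Total = $14286.8046

$14286.80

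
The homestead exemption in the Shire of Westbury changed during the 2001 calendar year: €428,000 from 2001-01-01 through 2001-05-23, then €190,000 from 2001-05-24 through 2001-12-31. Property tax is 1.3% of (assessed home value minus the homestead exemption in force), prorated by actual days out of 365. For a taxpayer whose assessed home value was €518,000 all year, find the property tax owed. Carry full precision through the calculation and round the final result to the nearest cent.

2001-01-01 to 2001-05-23: 143 days, exemption €428,000 → (€518,000 − €428,000) × 1.3% × 143/365 = €458.3836
2001-05-24 to 2001-12-31: 222 days, exemption €190,000 → (€518,000 − €190,000) × 1.3% × 222/365 = €2,593.4466
Total = €3,051.8301

€3,051.83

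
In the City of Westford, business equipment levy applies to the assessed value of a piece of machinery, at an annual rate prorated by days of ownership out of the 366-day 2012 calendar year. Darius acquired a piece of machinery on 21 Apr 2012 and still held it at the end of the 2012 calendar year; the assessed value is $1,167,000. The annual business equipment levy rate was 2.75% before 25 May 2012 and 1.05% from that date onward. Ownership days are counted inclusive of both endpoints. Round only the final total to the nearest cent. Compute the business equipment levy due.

21 Apr – 24 May 2012: 34 days at 2.75% → $1,167,000 × 2.75% × 34/366 = $2,981.2705
25 May – 31 Dec 2012: 221 days at 1.05% → $1,167,000 × 1.05% × 221/366 = $7,398.9713
Total = $10,380.2418

$10,380.24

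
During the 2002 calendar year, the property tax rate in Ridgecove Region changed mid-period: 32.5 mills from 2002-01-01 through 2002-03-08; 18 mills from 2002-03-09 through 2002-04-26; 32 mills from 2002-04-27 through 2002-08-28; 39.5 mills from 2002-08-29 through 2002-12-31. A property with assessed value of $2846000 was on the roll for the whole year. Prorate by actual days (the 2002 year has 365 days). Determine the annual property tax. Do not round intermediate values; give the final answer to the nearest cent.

$93294.22

2002-01-01 to 2002-03-08: 67 days at 32.5 mills → $2846000 × 3.25% × 67/365 = $16978.5342
2002-03-09 to 2002-04-26: 49 days at 18 mills → $2846000 × 1.8% × 49/365 = $6877.1836
2002-04-27 to 2002-08-28: 124 days at 32 mills → $2846000 × 3.2% × 124/365 = $30939.5288
2002-08-29 to 2002-12-31: 125 days at 39.5 mills → $2846000 × 3.95% × 125/365 = $38498.9726
Total = $93294.2192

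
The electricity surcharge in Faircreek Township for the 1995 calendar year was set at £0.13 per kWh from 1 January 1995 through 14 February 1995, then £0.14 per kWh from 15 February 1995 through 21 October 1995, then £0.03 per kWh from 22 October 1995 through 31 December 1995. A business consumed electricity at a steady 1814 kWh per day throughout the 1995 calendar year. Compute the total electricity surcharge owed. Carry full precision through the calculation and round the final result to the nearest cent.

1 January – 14 February 1995: 45 days × 1814 kWh/day = 81,630 kWh at £0.13/kWh → £10611.90
15 February – 21 October 1995: 249 days × 1814 kWh/day = 451,686 kWh at £0.14/kWh → £63236.04
22 October – 31 December 1995: 71 days × 1814 kWh/day = 128,794 kWh at £0.03/kWh → £3863.82

£77711.76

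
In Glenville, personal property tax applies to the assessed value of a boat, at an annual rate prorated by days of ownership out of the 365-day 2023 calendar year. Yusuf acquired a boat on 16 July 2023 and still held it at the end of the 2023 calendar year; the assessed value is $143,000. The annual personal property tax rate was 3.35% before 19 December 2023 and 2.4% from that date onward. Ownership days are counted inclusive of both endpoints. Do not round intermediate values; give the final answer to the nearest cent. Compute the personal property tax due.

$2,169.68

16 July – 18 December 2023: 156 days at 3.35% → $143,000 × 3.35% × 156/365 = $2,047.4466
19 December – 31 December 2023: 13 days at 2.4% → $143,000 × 2.4% × 13/365 = $122.2356
Total = $2,169.6822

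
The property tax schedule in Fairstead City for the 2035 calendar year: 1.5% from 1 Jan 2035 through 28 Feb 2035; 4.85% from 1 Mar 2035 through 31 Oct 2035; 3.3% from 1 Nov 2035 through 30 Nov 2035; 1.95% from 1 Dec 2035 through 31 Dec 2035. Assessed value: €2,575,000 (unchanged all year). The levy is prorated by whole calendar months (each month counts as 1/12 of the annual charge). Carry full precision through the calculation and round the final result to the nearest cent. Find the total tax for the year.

1 Jan – 28 Feb 2035: 2 months at 1.5% → €2,575,000 × 1.5% × 2/12 = €6,437.5000
1 Mar – 31 Oct 2035: 8 months at 4.85% → €2,575,000 × 4.85% × 8/12 = €83,258.3333
1 Nov – 30 Nov 2035: 1 month at 3.3% → €2,575,000 × 3.3% × 1/12 = €7,081.2500
1 Dec – 31 Dec 2035: 1 month at 1.95% → €2,575,000 × 1.95% × 1/12 = €4,184.3750
Total = €100,961.4583

€100,961.46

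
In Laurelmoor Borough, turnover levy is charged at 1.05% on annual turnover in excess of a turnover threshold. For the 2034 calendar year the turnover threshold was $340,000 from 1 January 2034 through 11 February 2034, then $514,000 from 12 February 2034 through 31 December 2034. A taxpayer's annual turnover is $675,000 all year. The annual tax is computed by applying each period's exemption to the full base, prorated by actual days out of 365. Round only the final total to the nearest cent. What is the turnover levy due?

1 January – 11 February 2034: 42 days, exemption $340,000 → ($675,000 − $340,000) × 1.05% × 42/365 = $404.7534
12 February – 31 December 2034: 323 days, exemption $514,000 → ($675,000 − $514,000) × 1.05% × 323/365 = $1,495.9767
Total = $1,900.7301

$1,900.73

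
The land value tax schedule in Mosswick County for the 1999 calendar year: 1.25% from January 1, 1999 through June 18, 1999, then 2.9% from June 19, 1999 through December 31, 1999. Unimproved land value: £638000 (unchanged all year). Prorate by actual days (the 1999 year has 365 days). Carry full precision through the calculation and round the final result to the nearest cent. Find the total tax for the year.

January 1 – June 18, 1999: 169 days at 1.25% → £638000 × 1.25% × 169/365 = £3692.5342
June 19 – December 31, 1999: 196 days at 2.9% → £638000 × 2.9% × 196/365 = £9935.3205
Total = £13627.8548

£13627.85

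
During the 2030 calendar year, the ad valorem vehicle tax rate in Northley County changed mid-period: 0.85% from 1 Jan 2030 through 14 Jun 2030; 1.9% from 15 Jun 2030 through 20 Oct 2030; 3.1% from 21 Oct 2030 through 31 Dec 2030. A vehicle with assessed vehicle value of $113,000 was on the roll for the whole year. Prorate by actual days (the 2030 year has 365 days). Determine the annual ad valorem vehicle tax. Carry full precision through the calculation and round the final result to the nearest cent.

1 Jan – 14 Jun 2030: 165 days at 0.85% → $113,000 × 0.85% × 165/365 = $434.1986
15 Jun – 20 Oct 2030: 128 days at 1.9% → $113,000 × 1.9% × 128/365 = $752.9205
21 Oct – 31 Dec 2030: 72 days at 3.1% → $113,000 × 3.1% × 72/365 = $691.0027
Total = $1,878.1219

$1,878.12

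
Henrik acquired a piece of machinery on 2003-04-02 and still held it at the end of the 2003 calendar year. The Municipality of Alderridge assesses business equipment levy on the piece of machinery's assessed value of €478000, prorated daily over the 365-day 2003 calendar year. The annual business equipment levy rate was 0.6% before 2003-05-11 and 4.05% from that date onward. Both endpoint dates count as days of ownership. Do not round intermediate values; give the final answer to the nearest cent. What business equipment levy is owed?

2003-04-02 to 2003-05-10: 39 days at 0.6% → €478000 × 0.6% × 39/365 = €306.4438
2003-05-11 to 2003-12-31: 235 days at 4.05% → €478000 × 4.05% × 235/365 = €12464.0137
Total = €12770.4575

€12770.46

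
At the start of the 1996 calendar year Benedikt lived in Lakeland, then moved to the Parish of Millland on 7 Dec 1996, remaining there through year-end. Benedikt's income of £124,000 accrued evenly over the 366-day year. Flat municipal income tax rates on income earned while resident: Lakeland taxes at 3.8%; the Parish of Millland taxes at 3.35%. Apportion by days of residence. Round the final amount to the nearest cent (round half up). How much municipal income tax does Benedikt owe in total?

Lakeland, 1 Jan – 6 Dec 1996: 341 days → £124,000 × 3.8% × 341/366 = £4,390.1421
The Parish of Millland, 7 Dec – 31 Dec 1996: 25 days → £124,000 × 3.35% × 25/366 = £283.7432
Total = £4,673.8852

£4,673.89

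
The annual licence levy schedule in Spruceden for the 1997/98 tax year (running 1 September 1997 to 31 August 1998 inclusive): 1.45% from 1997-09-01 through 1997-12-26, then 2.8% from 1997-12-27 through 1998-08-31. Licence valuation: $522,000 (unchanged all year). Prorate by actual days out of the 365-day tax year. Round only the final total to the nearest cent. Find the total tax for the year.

1997-09-01 to 1997-12-26: 117 days at 1.45% → $522,000 × 1.45% × 117/365 = $2,426.2274
1997-12-27 to 1998-08-31: 248 days at 2.8% → $522,000 × 2.8% × 248/365 = $9,930.8712
Total = $12,357.0986

$12,357.10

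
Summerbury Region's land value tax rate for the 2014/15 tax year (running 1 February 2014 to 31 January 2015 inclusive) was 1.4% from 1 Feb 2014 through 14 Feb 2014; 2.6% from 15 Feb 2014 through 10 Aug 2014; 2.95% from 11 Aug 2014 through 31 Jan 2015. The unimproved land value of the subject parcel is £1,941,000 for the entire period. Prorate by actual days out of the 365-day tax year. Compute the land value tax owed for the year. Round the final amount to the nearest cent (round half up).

£52,811.15

1 Feb – 14 Feb 2014: 14 days at 1.4% → £1,941,000 × 1.4% × 14/365 = £1,042.2904
15 Feb – 10 Aug 2014: 177 days at 2.6% → £1,941,000 × 2.6% × 177/365 = £24,472.5534
11 Aug 2014 – 31 Jan 2015: 174 days at 2.95% → £1,941,000 × 2.95% × 174/365 = £27,296.3096
Total = £52,811.1534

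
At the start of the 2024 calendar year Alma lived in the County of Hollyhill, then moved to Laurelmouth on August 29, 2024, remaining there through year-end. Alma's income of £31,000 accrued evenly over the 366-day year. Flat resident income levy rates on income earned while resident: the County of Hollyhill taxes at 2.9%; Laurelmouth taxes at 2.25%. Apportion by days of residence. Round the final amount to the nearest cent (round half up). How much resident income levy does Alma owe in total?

£830.18

The County of Hollyhill, January 1 – August 28, 2024: 241 days → £31,000 × 2.9% × 241/366 = £591.9645
Laurelmouth, August 29 – December 31, 2024: 125 days → £31,000 × 2.25% × 125/366 = £238.2172
Total = £830.1817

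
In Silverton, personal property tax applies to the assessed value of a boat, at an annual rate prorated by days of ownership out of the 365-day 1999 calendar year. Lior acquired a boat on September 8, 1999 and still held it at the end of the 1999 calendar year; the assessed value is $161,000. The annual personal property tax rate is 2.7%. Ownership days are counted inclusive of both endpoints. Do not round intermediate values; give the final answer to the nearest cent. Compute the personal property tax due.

$1,369.60

Days held (September 8 – December 31, 1999): 115 out of 365
Tax = $161,000 × 2.7% × 115/365 = $1,369.6027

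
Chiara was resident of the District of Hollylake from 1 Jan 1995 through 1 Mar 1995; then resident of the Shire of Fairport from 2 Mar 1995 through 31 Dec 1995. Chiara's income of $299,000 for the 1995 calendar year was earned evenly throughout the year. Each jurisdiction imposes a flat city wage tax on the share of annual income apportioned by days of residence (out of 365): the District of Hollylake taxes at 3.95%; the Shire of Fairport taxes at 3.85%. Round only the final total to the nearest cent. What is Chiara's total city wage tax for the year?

$11,560.65

The District of Hollylake, 1 Jan – 1 Mar 1995: 60 days → $299,000 × 3.95% × 60/365 = $1,941.4521
The Shire of Fairport, 2 Mar – 31 Dec 1995: 305 days → $299,000 × 3.85% × 305/365 = $9,619.1986
Total = $11,560.6507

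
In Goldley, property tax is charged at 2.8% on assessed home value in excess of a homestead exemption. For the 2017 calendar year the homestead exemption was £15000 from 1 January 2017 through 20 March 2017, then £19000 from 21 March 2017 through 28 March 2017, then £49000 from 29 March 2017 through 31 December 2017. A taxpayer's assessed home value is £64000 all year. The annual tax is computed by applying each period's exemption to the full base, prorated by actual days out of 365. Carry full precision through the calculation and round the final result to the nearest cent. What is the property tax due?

1 January – 20 March 2017: 79 days, exemption £15000 → (£64000 − £15000) × 2.8% × 79/365 = £296.9534
21 March – 28 March 2017: 8 days, exemption £19000 → (£64000 − £19000) × 2.8% × 8/365 = £27.6164
29 March – 31 December 2017: 278 days, exemption £49000 → (£64000 − £49000) × 2.8% × 278/365 = £319.8904
Total = £644.4603

£644.46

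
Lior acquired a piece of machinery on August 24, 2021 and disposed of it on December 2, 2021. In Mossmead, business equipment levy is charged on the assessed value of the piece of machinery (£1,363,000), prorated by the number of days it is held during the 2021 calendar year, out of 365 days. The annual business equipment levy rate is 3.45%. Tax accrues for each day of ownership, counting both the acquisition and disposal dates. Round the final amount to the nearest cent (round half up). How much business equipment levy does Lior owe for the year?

Days held (August 24 – December 2, 2021): 101 out of 365
Tax = £1,363,000 × 3.45% × 101/365 = £13,011.9822

£13,011.98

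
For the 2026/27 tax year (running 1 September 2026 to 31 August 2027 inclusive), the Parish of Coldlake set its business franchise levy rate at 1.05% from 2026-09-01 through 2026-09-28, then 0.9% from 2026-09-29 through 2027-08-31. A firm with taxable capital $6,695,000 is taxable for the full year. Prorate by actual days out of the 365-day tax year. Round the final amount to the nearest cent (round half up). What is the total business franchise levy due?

2026-09-01 to 2026-09-28: 28 days at 1.05% → $6,695,000 × 1.05% × 28/365 = $5,392.6849
2026-09-29 to 2027-08-31: 337 days at 0.9% → $6,695,000 × 0.9% × 337/365 = $55,632.6986
Total = $61,025.3836

$61,025.38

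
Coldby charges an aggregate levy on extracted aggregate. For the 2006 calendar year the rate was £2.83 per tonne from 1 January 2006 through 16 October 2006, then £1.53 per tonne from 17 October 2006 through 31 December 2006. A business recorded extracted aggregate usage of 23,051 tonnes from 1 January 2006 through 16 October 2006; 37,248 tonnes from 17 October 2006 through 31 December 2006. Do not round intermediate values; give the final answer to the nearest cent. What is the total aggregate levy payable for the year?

£122223.77

1 January – 16 October 2006: 23,051 tonnes at £2.83/tonne → £65234.33
17 October – 31 December 2006: 37,248 tonnes at £1.53/tonne → £56989.44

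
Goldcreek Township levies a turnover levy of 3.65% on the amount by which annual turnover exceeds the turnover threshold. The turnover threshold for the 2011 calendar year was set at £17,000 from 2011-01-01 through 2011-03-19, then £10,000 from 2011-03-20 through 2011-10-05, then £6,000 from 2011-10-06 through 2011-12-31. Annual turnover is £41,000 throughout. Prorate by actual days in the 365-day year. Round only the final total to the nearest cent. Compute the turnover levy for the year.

2011-01-01 to 2011-03-19: 78 days, exemption £17,000 → (£41,000 − £17,000) × 3.65% × 78/365 = £187.2000
2011-03-20 to 2011-10-05: 200 days, exemption £10,000 → (£41,000 − £10,000) × 3.65% × 200/365 = £620.0000
2011-10-06 to 2011-12-31: 87 days, exemption £6,000 → (£41,000 − £6,000) × 3.65% × 87/365 = £304.5000
Total = £1,111.7000

£1,111.70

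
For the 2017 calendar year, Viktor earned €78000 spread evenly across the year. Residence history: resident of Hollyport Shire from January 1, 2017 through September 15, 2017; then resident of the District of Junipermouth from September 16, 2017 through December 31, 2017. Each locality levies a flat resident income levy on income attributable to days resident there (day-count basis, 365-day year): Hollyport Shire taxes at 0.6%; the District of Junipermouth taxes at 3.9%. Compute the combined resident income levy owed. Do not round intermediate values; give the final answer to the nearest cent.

€1222.57

Hollyport Shire, January 1 – September 15, 2017: 258 days → €78000 × 0.6% × 258/365 = €330.8055
The District of Junipermouth, September 16 – December 31, 2017: 107 days → €78000 × 3.9% × 107/365 = €891.7644
Total = €1222.5699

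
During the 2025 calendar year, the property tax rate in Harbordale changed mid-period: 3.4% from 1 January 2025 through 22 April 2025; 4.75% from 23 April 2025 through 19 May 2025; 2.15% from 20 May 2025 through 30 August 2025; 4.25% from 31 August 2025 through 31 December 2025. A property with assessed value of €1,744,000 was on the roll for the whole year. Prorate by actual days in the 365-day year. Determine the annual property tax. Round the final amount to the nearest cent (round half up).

1 January – 22 April 2025: 112 days at 3.4% → €1,744,000 × 3.4% × 112/365 = €18,194.9370
23 April – 19 May 2025: 27 days at 4.75% → €1,744,000 × 4.75% × 27/365 = €6,127.8904
20 May – 30 August 2025: 103 days at 2.15% → €1,744,000 × 2.15% × 103/365 = €10,581.0630
31 August – 31 December 2025: 123 days at 4.25% → €1,744,000 × 4.25% × 123/365 = €24,977.4247
Total = €59,881.3151

€59,881.32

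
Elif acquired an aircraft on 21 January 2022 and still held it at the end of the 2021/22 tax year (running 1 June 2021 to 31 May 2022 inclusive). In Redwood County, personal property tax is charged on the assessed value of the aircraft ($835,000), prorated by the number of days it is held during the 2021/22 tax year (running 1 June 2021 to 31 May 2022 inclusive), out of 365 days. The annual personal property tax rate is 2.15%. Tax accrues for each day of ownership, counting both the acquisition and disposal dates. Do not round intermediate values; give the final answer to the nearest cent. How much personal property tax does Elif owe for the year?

$6,443.23

Days held (21 January – 31 May 2022): 131 out of 365
Tax = $835,000 × 2.15% × 131/365 = $6,443.2260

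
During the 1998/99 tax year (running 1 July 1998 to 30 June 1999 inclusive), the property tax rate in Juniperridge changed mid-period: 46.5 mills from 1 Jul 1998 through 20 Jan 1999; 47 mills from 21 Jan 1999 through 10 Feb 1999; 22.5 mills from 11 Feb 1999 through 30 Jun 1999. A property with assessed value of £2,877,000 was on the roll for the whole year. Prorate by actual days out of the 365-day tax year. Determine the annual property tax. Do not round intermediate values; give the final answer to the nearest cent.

1 Jul 1998 – 20 Jan 1999: 204 days at 46.5 mills → £2,877,000 × 4.65% × 204/365 = £74,770.4712
21 Jan – 10 Feb 1999: 21 days at 47 mills → £2,877,000 × 4.7% × 21/365 = £7,779.7233
11 Feb – 30 Jun 1999: 140 days at 22.5 mills → £2,877,000 × 2.25% × 140/365 = £24,828.9041
Total = £107,379.0986

£107,379.10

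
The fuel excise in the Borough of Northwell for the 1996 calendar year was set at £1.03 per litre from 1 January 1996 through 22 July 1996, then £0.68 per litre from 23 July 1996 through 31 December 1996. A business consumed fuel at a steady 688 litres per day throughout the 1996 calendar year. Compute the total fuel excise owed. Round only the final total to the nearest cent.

£220,352.64

1 January – 22 July 1996: 204 days × 688 litres/day = 140,352 litres at £1.03/litre → £144,562.56
23 July – 31 December 1996: 162 days × 688 litres/day = 111,456 litres at £0.68/litre → £75,790.08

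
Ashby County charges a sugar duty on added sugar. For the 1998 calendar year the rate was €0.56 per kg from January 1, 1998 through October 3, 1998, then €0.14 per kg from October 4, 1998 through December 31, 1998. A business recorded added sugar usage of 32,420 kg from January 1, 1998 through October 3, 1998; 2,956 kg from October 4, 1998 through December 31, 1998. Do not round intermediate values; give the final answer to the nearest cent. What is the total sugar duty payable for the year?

€18569.04

January 1 – October 3, 1998: 32,420 kg at €0.56/kg → €18155.20
October 4 – December 31, 1998: 2,956 kg at €0.14/kg → €413.84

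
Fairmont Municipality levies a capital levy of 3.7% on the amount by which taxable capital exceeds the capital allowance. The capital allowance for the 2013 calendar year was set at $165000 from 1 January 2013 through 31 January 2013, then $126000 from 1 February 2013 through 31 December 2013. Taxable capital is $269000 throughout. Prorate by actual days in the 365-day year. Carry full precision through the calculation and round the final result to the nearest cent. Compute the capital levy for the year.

$5168.44

1 January – 31 January 2013: 31 days, exemption $165000 → ($269000 − $165000) × 3.7% × 31/365 = $326.8164
1 February – 31 December 2013: 334 days, exemption $126000 → ($269000 − $126000) × 3.7% × 334/365 = $4841.6274
Total = $5168.4438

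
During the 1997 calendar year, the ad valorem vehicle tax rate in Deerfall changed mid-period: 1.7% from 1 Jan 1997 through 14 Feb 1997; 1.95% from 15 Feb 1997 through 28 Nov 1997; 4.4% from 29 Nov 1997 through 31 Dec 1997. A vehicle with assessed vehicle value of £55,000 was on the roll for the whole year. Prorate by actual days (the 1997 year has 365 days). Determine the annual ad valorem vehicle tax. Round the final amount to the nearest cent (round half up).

£1,177.38

1 Jan – 14 Feb 1997: 45 days at 1.7% → £55,000 × 1.7% × 45/365 = £115.2740
15 Feb – 28 Nov 1997: 287 days at 1.95% → £55,000 × 1.95% × 287/365 = £843.3082
29 Nov – 31 Dec 1997: 33 days at 4.4% → £55,000 × 4.4% × 33/365 = £218.7945
Total = £1,177.3767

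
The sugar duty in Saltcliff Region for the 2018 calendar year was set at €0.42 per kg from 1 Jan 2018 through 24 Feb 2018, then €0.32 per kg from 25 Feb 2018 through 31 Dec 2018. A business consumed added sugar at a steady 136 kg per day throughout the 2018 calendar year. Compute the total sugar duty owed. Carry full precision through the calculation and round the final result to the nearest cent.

€16,632.80

1 Jan – 24 Feb 2018: 55 days × 136 kg/day = 7,480 kg at €0.42/kg → €3,141.60
25 Feb – 31 Dec 2018: 310 days × 136 kg/day = 42,160 kg at €0.32/kg → €13,491.20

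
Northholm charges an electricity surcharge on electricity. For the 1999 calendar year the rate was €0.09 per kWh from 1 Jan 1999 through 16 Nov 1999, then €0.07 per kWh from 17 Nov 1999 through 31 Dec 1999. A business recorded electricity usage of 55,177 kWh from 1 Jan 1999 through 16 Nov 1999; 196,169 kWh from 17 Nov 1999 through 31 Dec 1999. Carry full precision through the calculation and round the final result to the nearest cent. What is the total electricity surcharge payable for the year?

€18,697.76

1 Jan – 16 Nov 1999: 55,177 kWh at €0.09/kWh → €4,965.93
17 Nov – 31 Dec 1999: 196,169 kWh at €0.07/kWh → €13,731.83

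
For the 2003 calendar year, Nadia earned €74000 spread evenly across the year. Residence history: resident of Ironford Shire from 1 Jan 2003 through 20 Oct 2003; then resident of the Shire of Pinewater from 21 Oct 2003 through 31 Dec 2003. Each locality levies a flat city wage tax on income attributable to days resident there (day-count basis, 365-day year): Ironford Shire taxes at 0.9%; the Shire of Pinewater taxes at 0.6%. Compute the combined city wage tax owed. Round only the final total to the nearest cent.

€622.21

Ironford Shire, 1 Jan – 20 Oct 2003: 293 days → €74000 × 0.9% × 293/365 = €534.6247
The Shire of Pinewater, 21 Oct – 31 Dec 2003: 72 days → €74000 × 0.6% × 72/365 = €87.5836
Total = €622.2082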